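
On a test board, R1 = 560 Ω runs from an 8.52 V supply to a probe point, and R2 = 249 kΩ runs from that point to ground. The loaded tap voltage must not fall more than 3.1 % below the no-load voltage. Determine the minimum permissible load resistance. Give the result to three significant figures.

R_L(min) ≈ 17.5 kΩ

Output resistance R_th = R1‖R2 = (560 × 249000)/249600 = 558.7 Ω.
The fractional drop is R_th/(R_th + R_L); requiring this ≤ 0.0310 gives R_L ≥ R_th(1/0.0310 − 1) = 558.7 × 31.26 = 17.5 kΩ.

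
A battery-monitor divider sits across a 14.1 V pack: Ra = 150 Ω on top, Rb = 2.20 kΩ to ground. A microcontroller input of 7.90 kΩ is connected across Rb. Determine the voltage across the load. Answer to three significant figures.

V_out ≈ 13.0 V

The load sits in parallel with Rb: Rb‖R_L = (2200 × 7900) / (2200 + 7900) = 1721 Ω.
V_out = 14.1 × 1721 / (150 + 1721) = 14.1 × 1721/1871 = 13.0 V.
(Unloaded it would have been 13.2 V.)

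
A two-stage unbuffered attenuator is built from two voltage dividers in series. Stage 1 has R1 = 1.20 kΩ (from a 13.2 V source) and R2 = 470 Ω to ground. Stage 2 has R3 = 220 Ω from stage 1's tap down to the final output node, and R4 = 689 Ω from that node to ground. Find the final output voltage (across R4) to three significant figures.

V_out ≈ 2.05 V

Stage 2 presents R3+R4 = 909.0 Ω as a load on stage 1's tap.
Stage 1's lower leg becomes R2‖(R3+R4) = 309.8 Ω, so V_mid = 13.2 × 309.8/1510 = 2.709 V.
Stage 2 is itself unloaded: V_out = V_mid × R4/(R3+R4) = 2.709 × 689/909.0 = 2.05 V.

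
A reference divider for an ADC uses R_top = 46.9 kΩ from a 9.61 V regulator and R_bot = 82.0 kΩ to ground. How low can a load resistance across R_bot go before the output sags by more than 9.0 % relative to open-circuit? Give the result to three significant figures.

Output resistance R_th = R_top‖R_bot = (46.9 × 82.0)/128.9 = 29.84 kΩ.
The fractional drop is R_th/(R_th + R_L); requiring this ≤ 0.0900 gives R_L ≥ R_th(1/0.0900 − 1) = 29.84 × 10.11 = 302 kΩ.

R_L(min) ≈ 302 kΩ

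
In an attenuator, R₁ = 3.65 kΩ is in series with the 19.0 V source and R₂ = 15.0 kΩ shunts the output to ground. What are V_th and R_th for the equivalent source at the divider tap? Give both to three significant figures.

V_th is the open-circuit tap voltage: 19.0 × 15.0/(3.65 + 15.0) = 15.3 V.
With the supply zeroed, R₁ and R₂ appear in parallel from the tap: R_th = R₁‖R₂ = (3.65 × 15.0)/18.65 = 2.94 kΩ.

V_th = 15.3 V, R_th = 2.94 kΩ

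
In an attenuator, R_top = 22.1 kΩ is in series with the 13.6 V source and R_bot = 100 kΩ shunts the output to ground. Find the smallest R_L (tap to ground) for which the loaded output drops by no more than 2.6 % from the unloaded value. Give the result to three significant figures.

R_L(min) ≈ 678 kΩ

Output resistance R_th = R_top‖R_bot = (22.1 × 100)/122.1 = 18.10 kΩ.
The fractional drop is R_th/(R_th + R_L); requiring this ≤ 0.0260 gives R_L ≥ R_th(1/0.0260 − 1) = 18.10 × 37.46 = 678 kΩ.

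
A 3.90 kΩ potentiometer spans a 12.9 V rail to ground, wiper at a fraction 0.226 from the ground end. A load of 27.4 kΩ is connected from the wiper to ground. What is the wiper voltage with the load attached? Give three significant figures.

The wiper splits the pot into (1−α)R = 3019 Ω above and αR = 881.4 Ω below.
Lower section ‖ load = 853.9 Ω.
V_wiper = 12.9 × 853.9/(3019 + 853.9) = 2.84 V.

V ≈ 2.84 V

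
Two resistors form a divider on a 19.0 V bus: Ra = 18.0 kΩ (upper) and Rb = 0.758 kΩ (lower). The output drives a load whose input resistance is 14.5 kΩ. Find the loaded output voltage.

V_out ≈ 0.731 V

The load sits in parallel with Rb: Rb‖R_L = (758 × 14500) / (758 + 14500) = 720.3 Ω.
V_out = 19.0 × 720.3 / (18000 + 720.3) = 19.0 × 720.3/18720 = 0.731 V.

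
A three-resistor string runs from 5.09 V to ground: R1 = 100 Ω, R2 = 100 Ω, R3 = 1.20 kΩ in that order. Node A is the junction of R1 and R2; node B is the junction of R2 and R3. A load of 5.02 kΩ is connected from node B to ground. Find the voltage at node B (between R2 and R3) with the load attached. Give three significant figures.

At node B, R3 is in parallel with the load: R3‖R_L = 968.5 Ω.
Below node A the resistance is R2 + (R3‖R_L) = 1068 Ω, so V_A = 5.09 × 1068/1168 = 4.654 V.
Then V_B = V_A × (R3‖R_L)/(R2 + R3‖R_L) = 4.654 × 968.5/1068 = 4.22 V.

V ≈ 4.22 V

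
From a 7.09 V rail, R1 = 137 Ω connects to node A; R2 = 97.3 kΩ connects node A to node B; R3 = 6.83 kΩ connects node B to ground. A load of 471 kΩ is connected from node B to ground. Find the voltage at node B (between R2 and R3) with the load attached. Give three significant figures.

V ≈ 0.458 V

At node B, R3 is in parallel with the load: R3‖R_L = 6732 Ω.
Below node A the resistance is R2 + (R3‖R_L) = 104000 Ω, so V_A = 7.09 × 104000/104200 = 7.081 V.
Then V_B = V_A × (R3‖R_L)/(R2 + R3‖R_L) = 7.081 × 6732/104000 = 0.458 V.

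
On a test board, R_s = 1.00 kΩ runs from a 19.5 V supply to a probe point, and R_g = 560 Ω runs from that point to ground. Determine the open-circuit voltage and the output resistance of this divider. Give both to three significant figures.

V_th = 7.00 V, R_th = 359 Ω

V_th is the open-circuit tap voltage: 19.5 × 560/(1000 + 560) = 7.00 V.
With the supply zeroed, R_s and R_g appear in parallel from the tap: R_th = R_s‖R_g = (1000 × 560)/1560 = 359 Ω.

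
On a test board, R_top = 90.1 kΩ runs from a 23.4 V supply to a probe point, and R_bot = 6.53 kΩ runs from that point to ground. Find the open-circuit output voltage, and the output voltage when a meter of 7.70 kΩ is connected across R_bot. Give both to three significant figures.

Open-circuit: V = 23.4 × 6.53/(90.1 + 6.53) = 1.58 V.
With the load, R_bot becomes R_bot‖R_L = 3.533 kΩ, so V = 23.4 × 3.533/93.63 = 0.883 V.

Unloaded: 1.58 V; loaded: 0.883 V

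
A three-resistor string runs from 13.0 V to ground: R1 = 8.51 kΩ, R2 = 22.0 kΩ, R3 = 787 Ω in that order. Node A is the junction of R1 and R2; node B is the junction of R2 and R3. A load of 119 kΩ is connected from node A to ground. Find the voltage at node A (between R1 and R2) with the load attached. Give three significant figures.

V ≈ 9.00 V

Below node A the series string R2+R3 = 22790 Ω sits in parallel with the 119000 Ω load: 19120 Ω.
V_A = 13.0 × 19120/(8510 + 19120) = 9.00 V.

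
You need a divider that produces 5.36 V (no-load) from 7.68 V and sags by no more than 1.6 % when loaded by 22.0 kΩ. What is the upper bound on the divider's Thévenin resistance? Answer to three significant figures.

Loading drop = R_th/(R_th + R_L) ≤ 0.0160, so R_th ≤ R_L · ε/(1−ε) = 22.0 kΩ × 0.0160/0.9840 = 358 Ω.

R_th ≤ 358 Ω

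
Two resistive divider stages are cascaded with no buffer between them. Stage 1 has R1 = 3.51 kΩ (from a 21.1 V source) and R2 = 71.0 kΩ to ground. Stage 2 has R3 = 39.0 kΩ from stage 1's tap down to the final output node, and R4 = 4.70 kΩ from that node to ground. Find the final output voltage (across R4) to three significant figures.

Stage 2 presents R3+R4 = 43.70 kΩ as a load on stage 1's tap.
Stage 1's lower leg becomes R2‖(R3+R4) = 27.05 kΩ, so V_mid = 21.1 × 27.05/30.56 = 18.68 V.
Stage 2 is itself unloaded: V_out = V_mid × R4/(R3+R4) = 18.68 × 4.70/43.70 = 2.01 V.

V_out ≈ 2.01 V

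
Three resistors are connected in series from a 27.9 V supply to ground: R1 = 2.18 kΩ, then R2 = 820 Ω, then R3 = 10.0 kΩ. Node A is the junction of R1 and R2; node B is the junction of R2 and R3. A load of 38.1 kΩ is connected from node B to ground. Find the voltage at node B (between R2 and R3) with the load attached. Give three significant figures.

At node B, R3 is in parallel with the load: R3‖R_L = 7921 Ω.
Below node A the resistance is R2 + (R3‖R_L) = 8741 Ω, so V_A = 27.9 × 8741/10920 = 22.33 V.
Then V_B = V_A × (R3‖R_L)/(R2 + R3‖R_L) = 22.33 × 7921/8741 = 20.2 V.

V ≈ 20.2 V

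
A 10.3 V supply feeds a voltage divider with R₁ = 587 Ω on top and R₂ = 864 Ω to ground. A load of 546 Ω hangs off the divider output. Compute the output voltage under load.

The load sits in parallel with R₂: R₂‖R_L = (864 × 546) / (864 + 546) = 334.6 Ω.
V_out = 10.3 × 334.6 / (587 + 334.6) = 10.3 × 334.6/921.6 = 3.74 V.
(Unloaded it would have been 6.13 V.)

V_out ≈ 3.74 V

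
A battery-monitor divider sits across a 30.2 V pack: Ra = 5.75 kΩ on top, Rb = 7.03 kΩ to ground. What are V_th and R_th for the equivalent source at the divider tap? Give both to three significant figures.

V_th = 16.6 V, R_th = 3.16 kΩ

V_th is the open-circuit tap voltage: 30.2 × 7.03/(5.75 + 7.03) = 16.6 V.
With the supply zeroed, Ra and Rb appear in parallel from the tap: R_th = Ra‖Rb = (5.75 × 7.03)/12.78 = 3.16 kΩ.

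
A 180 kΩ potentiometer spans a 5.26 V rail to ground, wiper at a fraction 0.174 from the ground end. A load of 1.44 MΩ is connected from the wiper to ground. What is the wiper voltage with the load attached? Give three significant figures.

V ≈ 0.899 V

The wiper splits the pot into (1−α)R = 148.7 kΩ above and αR = 31.32 kΩ below.
Lower section ‖ load = 30.65 kΩ.
V_wiper = 5.26 × 30.65/(148.7 + 30.65) = 0.899 V.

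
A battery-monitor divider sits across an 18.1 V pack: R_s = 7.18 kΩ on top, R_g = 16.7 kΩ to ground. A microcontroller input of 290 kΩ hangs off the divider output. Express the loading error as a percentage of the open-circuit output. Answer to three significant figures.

1.70 %

The divider's output (Thévenin) resistance is R_s‖R_g = 5.021 kΩ.
Fractional drop under load = R_th/(R_th + R_L) = 5.021 / (5.021 + 290) = 0.01702.
So the output falls by 1.70 %.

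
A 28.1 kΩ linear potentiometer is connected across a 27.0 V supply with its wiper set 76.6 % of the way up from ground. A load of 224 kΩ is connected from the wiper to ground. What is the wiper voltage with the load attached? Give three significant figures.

V ≈ 20.2 V

The wiper splits the pot into (1−α)R = 6.575 kΩ above and αR = 21.52 kΩ below.
Lower section ‖ load = 19.64 kΩ.
V_wiper = 27.0 × 19.64/(6.575 + 19.64) = 20.2 V.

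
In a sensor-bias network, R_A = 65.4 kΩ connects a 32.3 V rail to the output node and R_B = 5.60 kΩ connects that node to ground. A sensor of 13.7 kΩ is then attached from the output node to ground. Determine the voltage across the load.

The load sits in parallel with R_B: R_B‖R_L = (5.60 × 13.7) / (5.60 + 13.7) = 3.975 kΩ.
V_out = 32.3 × 3.975 / (65.4 + 3.975) = 32.3 × 3.975/69.38 = 1.85 V.

V_out ≈ 1.85 V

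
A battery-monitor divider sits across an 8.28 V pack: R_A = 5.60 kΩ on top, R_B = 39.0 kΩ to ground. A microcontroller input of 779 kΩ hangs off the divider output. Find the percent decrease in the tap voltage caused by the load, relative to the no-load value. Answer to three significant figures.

0.625 %

The divider's output (Thévenin) resistance is R_A‖R_B = 4.897 kΩ.
Fractional drop under load = R_th/(R_th + R_L) = 4.897 / (4.897 + 779) = 0.006247.
So the output falls by 0.625 %.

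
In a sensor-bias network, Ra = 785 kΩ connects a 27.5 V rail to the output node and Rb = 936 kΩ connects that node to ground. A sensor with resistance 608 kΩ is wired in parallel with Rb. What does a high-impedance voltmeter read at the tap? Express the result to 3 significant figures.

V_out ≈ 8.79 V

The load sits in parallel with Rb: Rb‖R_L = (936 × 608) / (936 + 608) = 368.6 kΩ.
V_out = 27.5 × 368.6 / (785 + 368.6) = 27.5 × 368.6/1154 = 8.79 V.
(Unloaded it would have been 15.0 V.)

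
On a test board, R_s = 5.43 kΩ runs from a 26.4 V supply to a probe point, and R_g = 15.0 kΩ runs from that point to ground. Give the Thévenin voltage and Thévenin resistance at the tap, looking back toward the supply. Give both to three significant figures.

V_th is the open-circuit tap voltage: 26.4 × 15.0/(5.43 + 15.0) = 19.4 V.
With the supply zeroed, R_s and R_g appear in parallel from the tap: R_th = R_s‖R_g = (5.43 × 15.0)/20.43 = 3.99 kΩ.

V_th = 19.4 V, R_th = 3.99 kΩ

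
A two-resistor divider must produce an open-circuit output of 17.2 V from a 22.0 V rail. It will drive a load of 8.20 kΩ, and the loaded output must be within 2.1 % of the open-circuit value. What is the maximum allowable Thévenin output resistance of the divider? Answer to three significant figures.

R_th ≤ 176 Ω

Loading drop = R_th/(R_th + R_L) ≤ 0.0210, so R_th ≤ R_L · ε/(1−ε) = 8.20 kΩ × 0.0210/0.9790 = 176 Ω.
(Any R1, R2 with R2/(R1+R2) = 0.782 and R1‖R2 ≤ 176 Ω will meet the spec.)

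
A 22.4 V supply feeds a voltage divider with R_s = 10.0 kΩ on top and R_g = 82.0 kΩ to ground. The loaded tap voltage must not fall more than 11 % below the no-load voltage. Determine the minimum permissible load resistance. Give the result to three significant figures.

Output resistance R_th = R_s‖R_g = (10.0 × 82.0)/92.00 = 8.913 kΩ.
The fractional drop is R_th/(R_th + R_L); requiring this ≤ 0.110 gives R_L ≥ R_th(1/0.110 − 1) = 8.913 × 8.091 = 72.1 kΩ.

R_L(min) ≈ 72.1 kΩ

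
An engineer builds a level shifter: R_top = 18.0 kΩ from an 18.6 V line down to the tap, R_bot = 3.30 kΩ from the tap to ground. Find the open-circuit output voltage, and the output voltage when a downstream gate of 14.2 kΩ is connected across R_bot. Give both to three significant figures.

Unloaded: 2.88 V; loaded: 2.41 V

Open-circuit: V = 18.6 × 3.30/(18.0 + 3.30) = 2.88 V.
With the load, R_bot becomes R_bot‖R_L = 2.678 kΩ, so V = 18.6 × 2.678/20.68 = 2.41 V.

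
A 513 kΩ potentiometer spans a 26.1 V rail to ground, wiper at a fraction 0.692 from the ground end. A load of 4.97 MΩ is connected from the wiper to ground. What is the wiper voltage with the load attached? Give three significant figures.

The wiper splits the pot into (1−α)R = 158.0 kΩ above and αR = 355.0 kΩ below.
Lower section ‖ load = 331.3 kΩ.
V_wiper = 26.1 × 331.3/(158.0 + 331.3) = 17.7 V.

V ≈ 17.7 V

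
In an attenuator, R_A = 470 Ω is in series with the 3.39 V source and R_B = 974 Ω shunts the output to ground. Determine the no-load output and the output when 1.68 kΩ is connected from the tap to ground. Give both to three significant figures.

Open-circuit: V = 3.39 × 974/(470 + 974) = 2.29 V.
With the load, R_B becomes R_B‖R_L = 616.5 Ω, so V = 3.39 × 616.5/1087 = 1.92 V.

Unloaded: 2.29 V; loaded: 1.92 V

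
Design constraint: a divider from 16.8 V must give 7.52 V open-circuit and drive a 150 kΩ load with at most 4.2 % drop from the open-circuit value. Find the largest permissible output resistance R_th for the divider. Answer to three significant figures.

Loading drop = R_th/(R_th + R_L) ≤ 0.0420, so R_th ≤ R_L · ε/(1−ε) = 150 kΩ × 0.0420/0.9580 = 6.58 kΩ.
(Any R1, R2 with R2/(R1+R2) = 0.448 and R1‖R2 ≤ 6.58 kΩ will meet the spec.)

R_th ≤ 6.58 kΩ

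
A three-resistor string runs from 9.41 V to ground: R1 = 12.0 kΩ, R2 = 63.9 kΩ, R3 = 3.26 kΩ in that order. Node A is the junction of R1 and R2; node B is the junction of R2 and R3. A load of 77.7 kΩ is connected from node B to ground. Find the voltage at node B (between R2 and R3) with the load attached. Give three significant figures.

V ≈ 0.373 V

At node B, R3 is in parallel with the load: R3‖R_L = 3.129 kΩ.
Below node A the resistance is R2 + (R3‖R_L) = 67.03 kΩ, so V_A = 9.41 × 67.03/79.03 = 7.981 V.
Then V_B = V_A × (R3‖R_L)/(R2 + R3‖R_L) = 7.981 × 3.129/67.03 = 0.373 V.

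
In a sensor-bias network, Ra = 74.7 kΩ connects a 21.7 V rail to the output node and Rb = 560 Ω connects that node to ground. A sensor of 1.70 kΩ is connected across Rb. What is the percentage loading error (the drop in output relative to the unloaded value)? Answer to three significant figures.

Unloaded V = 21.7 × 560/75260 = 0.1615 V.
Loaded: Rb‖R_L = 421.2 Ω, giving V = 21.7 × 421.2/75120 = 0.1217 V.
Drop = (0.1615 − 0.1217) / 0.1615 = 24.6 %.

24.6 %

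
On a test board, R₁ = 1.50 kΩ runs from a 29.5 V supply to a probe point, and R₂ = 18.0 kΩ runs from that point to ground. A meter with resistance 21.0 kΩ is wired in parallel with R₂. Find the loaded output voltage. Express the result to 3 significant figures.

V_out ≈ 25.5 V

The load sits in parallel with R₂: R₂‖R_L = (18.0 × 21.0) / (18.0 + 21.0) = 9.692 kΩ.
V_out = 29.5 × 9.692 / (1.50 + 9.692) = 29.5 × 9.692/11.19 = 25.5 V.
(Unloaded it would have been 27.2 V.)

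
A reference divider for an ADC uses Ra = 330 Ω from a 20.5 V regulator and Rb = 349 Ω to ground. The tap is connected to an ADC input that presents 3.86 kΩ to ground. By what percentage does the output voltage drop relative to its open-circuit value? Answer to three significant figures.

The divider's output (Thévenin) resistance is Ra‖Rb = 169.6 Ω.
Fractional drop under load = R_th/(R_th + R_L) = 169.6 / (169.6 + 3860) = 0.04209.
So the output falls by 4.21 %.

4.21 %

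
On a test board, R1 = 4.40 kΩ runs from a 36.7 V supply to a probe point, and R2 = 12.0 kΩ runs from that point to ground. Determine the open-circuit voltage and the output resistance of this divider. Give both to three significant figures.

V_th is the open-circuit tap voltage: 36.7 × 12.0/(4.40 + 12.0) = 26.9 V.
With the supply zeroed, R1 and R2 appear in parallel from the tap: R_th = R1‖R2 = (4.40 × 12.0)/16.40 = 3.22 kΩ.

V_th = 26.9 V, R_th = 3.22 kΩ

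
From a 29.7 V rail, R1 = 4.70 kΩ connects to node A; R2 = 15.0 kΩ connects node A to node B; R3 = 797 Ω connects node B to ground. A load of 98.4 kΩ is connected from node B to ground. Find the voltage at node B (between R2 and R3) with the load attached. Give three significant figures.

At node B, R3 is in parallel with the load: R3‖R_L = 790.6 Ω.
Below node A the resistance is R2 + (R3‖R_L) = 15790 Ω, so V_A = 29.7 × 15790/20490 = 22.89 V.
Then V_B = V_A × (R3‖R_L)/(R2 + R3‖R_L) = 22.89 × 790.6/15790 = 1.15 V.

V ≈ 1.15 V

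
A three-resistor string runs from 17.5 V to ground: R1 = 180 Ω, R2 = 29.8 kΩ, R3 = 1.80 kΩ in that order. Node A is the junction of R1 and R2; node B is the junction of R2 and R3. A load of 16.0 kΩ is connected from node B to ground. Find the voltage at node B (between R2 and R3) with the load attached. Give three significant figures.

V ≈ 0.896 V

At node B, R3 is in parallel with the load: R3‖R_L = 1618 Ω.
Below node A the resistance is R2 + (R3‖R_L) = 31420 Ω, so V_A = 17.5 × 31420/31600 = 17.40 V.
Then V_B = V_A × (R3‖R_L)/(R2 + R3‖R_L) = 17.40 × 1618/31420 = 0.896 V.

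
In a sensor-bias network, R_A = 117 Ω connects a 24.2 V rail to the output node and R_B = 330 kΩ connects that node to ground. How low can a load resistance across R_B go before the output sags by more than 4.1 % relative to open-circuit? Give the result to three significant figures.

R_L(min) ≈ 2.74 kΩ

Output resistance R_th = R_A‖R_B = (117 × 330000)/330100 = 117.0 Ω.
The fractional drop is R_th/(R_th + R_L); requiring this ≤ 0.0410 gives R_L ≥ R_th(1/0.0410 − 1) = 117.0 × 23.39 = 2.74 kΩ.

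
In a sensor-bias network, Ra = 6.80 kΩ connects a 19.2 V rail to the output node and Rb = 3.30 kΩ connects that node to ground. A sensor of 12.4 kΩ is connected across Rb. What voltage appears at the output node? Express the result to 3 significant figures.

The load sits in parallel with Rb: Rb‖R_L = (3.30 × 12.4) / (3.30 + 12.4) = 2.606 kΩ.
V_out = 19.2 × 2.606 / (6.80 + 2.606) = 19.2 × 2.606/9.406 = 5.32 V.
(Unloaded it would have been 6.27 V.)

V_out ≈ 5.32 V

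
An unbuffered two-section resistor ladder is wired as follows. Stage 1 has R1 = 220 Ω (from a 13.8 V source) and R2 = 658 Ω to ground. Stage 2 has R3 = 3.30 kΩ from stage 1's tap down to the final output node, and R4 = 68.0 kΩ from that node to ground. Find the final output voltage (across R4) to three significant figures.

V_out ≈ 9.84 V

Stage 2 presents R3+R4 = 71300 Ω as a load on stage 1's tap.
Stage 1's lower leg becomes R2‖(R3+R4) = 652.0 Ω, so V_mid = 13.8 × 652.0/872.0 = 10.32 V.
Stage 2 is itself unloaded: V_out = V_mid × R4/(R3+R4) = 10.32 × 68000/71300 = 9.84 V.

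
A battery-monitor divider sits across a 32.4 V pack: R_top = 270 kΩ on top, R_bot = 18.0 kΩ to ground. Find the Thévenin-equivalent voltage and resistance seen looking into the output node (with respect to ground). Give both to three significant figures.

V_th is the open-circuit tap voltage: 32.4 × 18.0/(270 + 18.0) = 2.02 V.
With the supply zeroed, R_top and R_bot appear in parallel from the tap: R_th = R_top‖R_bot = (270 × 18.0)/288.0 = 16.9 kΩ.

V_th = 2.02 V, R_th = 16.9 kΩ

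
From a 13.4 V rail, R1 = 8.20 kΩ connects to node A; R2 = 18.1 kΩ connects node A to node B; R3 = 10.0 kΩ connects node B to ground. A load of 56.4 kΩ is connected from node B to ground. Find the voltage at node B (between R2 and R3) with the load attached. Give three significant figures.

At node B, R3 is in parallel with the load: R3‖R_L = 8.494 kΩ.
Below node A the resistance is R2 + (R3‖R_L) = 26.59 kΩ, so V_A = 13.4 × 26.59/34.79 = 10.24 V.
Then V_B = V_A × (R3‖R_L)/(R2 + R3‖R_L) = 10.24 × 8.494/26.59 = 3.27 V.

V ≈ 3.27 V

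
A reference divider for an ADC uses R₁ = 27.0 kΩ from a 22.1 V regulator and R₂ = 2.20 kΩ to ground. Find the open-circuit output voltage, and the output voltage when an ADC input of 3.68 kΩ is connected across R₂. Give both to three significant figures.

Open-circuit: V = 22.1 × 2.20/(27.0 + 2.20) = 1.67 V.
With the load, R₂ becomes R₂‖R_L = 1.377 kΩ, so V = 22.1 × 1.377/28.38 = 1.07 V.

Unloaded: 1.67 V; loaded: 1.07 V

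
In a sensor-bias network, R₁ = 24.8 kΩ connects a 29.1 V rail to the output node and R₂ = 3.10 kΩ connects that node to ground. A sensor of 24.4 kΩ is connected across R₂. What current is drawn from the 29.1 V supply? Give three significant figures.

R₂‖R_L = 2.751 kΩ, so the source sees R₁ + R₂‖R_L = 27.55 kΩ.
I = 29.1 V / 27.55 kΩ = 1.06 mA.

I ≈ 1.06 mA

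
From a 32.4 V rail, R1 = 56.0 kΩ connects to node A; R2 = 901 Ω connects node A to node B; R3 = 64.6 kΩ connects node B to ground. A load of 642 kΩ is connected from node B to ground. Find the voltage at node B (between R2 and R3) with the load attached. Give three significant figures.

At node B, R3 is in parallel with the load: R3‖R_L = 58690 Ω.
Below node A the resistance is R2 + (R3‖R_L) = 59600 Ω, so V_A = 32.4 × 59600/115600 = 16.70 V.
Then V_B = V_A × (R3‖R_L)/(R2 + R3‖R_L) = 16.70 × 58690/59600 = 16.5 V.

V ≈ 16.5 V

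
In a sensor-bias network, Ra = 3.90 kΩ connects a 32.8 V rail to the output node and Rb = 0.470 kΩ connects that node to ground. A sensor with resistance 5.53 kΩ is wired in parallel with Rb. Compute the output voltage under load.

The load sits in parallel with Rb: Rb‖R_L = (470 × 5530) / (470 + 5530) = 433.2 Ω.
V_out = 32.8 × 433.2 / (3900 + 433.2) = 32.8 × 433.2/4333 = 3.28 V.
(Unloaded it would have been 3.53 V.)

V_out ≈ 3.28 V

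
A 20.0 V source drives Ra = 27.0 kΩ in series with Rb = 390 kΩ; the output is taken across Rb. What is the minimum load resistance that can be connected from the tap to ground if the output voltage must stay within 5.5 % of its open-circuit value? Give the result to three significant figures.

Output resistance R_th = Ra‖Rb = (27.0 × 390)/417.0 = 25.25 kΩ.
The fractional drop is R_th/(R_th + R_L); requiring this ≤ 0.0550 gives R_L ≥ R_th(1/0.0550 − 1) = 25.25 × 17.18 = 434 kΩ.

R_L(min) ≈ 434 kΩ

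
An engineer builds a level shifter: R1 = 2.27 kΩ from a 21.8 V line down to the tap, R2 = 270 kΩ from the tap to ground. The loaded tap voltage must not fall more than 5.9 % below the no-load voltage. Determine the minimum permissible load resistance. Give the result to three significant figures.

R_L(min) ≈ 35.9 kΩ

Output resistance R_th = R1‖R2 = (2.27 × 270)/272.3 = 2.251 kΩ.
The fractional drop is R_th/(R_th + R_L); requiring this ≤ 0.0590 gives R_L ≥ R_th(1/0.0590 − 1) = 2.251 × 15.95 = 35.9 kΩ.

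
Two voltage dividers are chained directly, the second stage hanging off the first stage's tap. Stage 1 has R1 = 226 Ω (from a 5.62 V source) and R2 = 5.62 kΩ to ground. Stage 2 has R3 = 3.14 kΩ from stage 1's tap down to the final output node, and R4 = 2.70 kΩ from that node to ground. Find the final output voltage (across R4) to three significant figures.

Stage 2 presents R3+R4 = 5840 Ω as a load on stage 1's tap.
Stage 1's lower leg becomes R2‖(R3+R4) = 2864 Ω, so V_mid = 5.62 × 2864/3090 = 5.209 V.
Stage 2 is itself unloaded: V_out = V_mid × R4/(R3+R4) = 5.209 × 2700/5840 = 2.41 V.

V_out ≈ 2.41 V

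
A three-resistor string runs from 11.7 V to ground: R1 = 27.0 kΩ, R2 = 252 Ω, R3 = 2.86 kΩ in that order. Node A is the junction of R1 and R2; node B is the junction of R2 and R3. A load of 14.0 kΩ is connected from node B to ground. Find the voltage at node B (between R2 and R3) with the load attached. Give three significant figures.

V ≈ 0.938 V

At node B, R3 is in parallel with the load: R3‖R_L = 2375 Ω.
Below node A the resistance is R2 + (R3‖R_L) = 2627 Ω, so V_A = 11.7 × 2627/29630 = 1.037 V.
Then V_B = V_A × (R3‖R_L)/(R2 + R3‖R_L) = 1.037 × 2375/2627 = 0.938 V.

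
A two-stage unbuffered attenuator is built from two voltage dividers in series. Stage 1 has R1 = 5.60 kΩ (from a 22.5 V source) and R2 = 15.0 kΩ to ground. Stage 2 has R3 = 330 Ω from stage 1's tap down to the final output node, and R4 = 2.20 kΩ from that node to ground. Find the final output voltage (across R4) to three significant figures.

Stage 2 presents R3+R4 = 2530 Ω as a load on stage 1's tap.
Stage 1's lower leg becomes R2‖(R3+R4) = 2165 Ω, so V_mid = 22.5 × 2165/7765 = 6.273 V.
Stage 2 is itself unloaded: V_out = V_mid × R4/(R3+R4) = 6.273 × 2200/2530 = 5.45 V.

V_out ≈ 5.45 V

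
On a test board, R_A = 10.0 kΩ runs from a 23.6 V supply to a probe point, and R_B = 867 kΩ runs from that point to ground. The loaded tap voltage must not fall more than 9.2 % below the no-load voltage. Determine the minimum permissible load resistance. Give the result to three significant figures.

R_L(min) ≈ 97.6 kΩ

Output resistance R_th = R_A‖R_B = (10.0 × 867)/877.0 = 9.886 kΩ.
The fractional drop is R_th/(R_th + R_L); requiring this ≤ 0.0920 gives R_L ≥ R_th(1/0.0920 − 1) = 9.886 × 9.870 = 97.6 kΩ.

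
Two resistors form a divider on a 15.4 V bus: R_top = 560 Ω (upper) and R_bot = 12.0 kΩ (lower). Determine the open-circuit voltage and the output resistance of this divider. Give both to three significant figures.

V_th is the open-circuit tap voltage: 15.4 × 12000/(560 + 12000) = 14.7 V.
With the supply zeroed, R_top and R_bot appear in parallel from the tap: R_th = R_top‖R_bot = (560 × 12000)/12560 = 535 Ω.

V_th = 14.7 V, R_th = 535 Ω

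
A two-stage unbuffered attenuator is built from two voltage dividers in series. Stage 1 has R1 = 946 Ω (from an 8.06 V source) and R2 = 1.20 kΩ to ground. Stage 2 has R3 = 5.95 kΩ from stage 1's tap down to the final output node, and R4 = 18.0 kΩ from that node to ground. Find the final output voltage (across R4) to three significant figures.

Stage 2 presents R3+R4 = 23950 Ω as a load on stage 1's tap.
Stage 1's lower leg becomes R2‖(R3+R4) = 1143 Ω, so V_mid = 8.06 × 1143/2089 = 4.410 V.
Stage 2 is itself unloaded: V_out = V_mid × R4/(R3+R4) = 4.410 × 18000/23950 = 3.31 V.

V_out ≈ 3.31 V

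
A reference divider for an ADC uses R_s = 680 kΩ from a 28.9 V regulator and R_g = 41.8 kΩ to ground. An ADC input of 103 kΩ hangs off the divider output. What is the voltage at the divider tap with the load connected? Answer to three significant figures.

The load sits in parallel with R_g: R_g‖R_L = (41.8 × 103) / (41.8 + 103) = 29.73 kΩ.
V_out = 28.9 × 29.73 / (680 + 29.73) = 28.9 × 29.73/709.7 = 1.21 V.
(Unloaded it would have been 1.67 V.)

V_out ≈ 1.21 V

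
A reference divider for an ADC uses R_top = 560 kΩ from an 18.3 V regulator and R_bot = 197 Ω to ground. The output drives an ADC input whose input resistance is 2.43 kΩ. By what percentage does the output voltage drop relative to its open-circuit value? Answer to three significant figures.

7.50 %

The divider's output (Thévenin) resistance is R_top‖R_bot = 196.9 Ω.
Fractional drop under load = R_th/(R_th + R_L) = 196.9 / (196.9 + 2430) = 0.07497.
So the output falls by 7.50 %.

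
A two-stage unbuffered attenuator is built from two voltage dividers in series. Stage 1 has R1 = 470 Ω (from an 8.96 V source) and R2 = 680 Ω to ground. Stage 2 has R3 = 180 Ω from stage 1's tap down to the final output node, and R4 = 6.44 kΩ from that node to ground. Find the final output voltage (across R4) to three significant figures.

Stage 2 presents R3+R4 = 6620 Ω as a load on stage 1's tap.
Stage 1's lower leg becomes R2‖(R3+R4) = 616.7 Ω, so V_mid = 8.96 × 616.7/1087 = 5.085 V.
Stage 2 is itself unloaded: V_out = V_mid × R4/(R3+R4) = 5.085 × 6440/6620 = 4.95 V.

V_out ≈ 4.95 V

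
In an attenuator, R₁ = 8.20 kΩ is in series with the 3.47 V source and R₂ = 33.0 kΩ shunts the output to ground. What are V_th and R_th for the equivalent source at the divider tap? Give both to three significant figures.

V_th is the open-circuit tap voltage: 3.47 × 33.0/(8.20 + 33.0) = 2.78 V.
With the supply zeroed, R₁ and R₂ appear in parallel from the tap: R_th = R₁‖R₂ = (8.20 × 33.0)/41.20 = 6.57 kΩ.

V_th = 2.78 V, R_th = 6.57 kΩ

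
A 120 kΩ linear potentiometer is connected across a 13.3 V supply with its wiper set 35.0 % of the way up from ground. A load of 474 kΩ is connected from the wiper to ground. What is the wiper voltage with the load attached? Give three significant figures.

The wiper splits the pot into (1−α)R = 78.00 kΩ above and αR = 42.00 kΩ below.
Lower section ‖ load = 38.58 kΩ.
V_wiper = 13.3 × 38.58/(78.00 + 38.58) = 4.40 V.

V ≈ 4.40 V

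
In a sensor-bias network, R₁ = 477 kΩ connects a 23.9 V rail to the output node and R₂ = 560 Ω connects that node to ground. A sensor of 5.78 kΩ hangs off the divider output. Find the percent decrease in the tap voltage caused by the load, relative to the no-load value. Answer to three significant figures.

8.82 %

The divider's output (Thévenin) resistance is R₁‖R₂ = 559.3 Ω.
Fractional drop under load = R_th/(R_th + R_L) = 559.3 / (559.3 + 5780) = 0.08823.
So the output falls by 8.82 %.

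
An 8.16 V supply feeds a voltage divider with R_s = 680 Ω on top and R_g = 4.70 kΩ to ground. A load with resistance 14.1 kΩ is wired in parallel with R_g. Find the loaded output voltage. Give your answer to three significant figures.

The load sits in parallel with R_g: R_g‖R_L = (4700 × 14100) / (4700 + 14100) = 3525 Ω.
V_out = 8.16 × 3525 / (680 + 3525) = 8.16 × 3525/4205 = 6.84 V.
(Unloaded it would have been 7.13 V.)

V_out ≈ 6.84 V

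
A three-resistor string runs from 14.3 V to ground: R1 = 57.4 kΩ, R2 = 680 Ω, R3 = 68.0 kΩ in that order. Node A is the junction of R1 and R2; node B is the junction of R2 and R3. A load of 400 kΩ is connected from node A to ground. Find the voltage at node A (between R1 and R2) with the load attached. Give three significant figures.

Below node A the series string R2+R3 = 68680 Ω sits in parallel with the 400000 Ω load: 58620 Ω.
V_A = 14.3 × 58620/(57400 + 58620) = 7.22 V.

V ≈ 7.22 V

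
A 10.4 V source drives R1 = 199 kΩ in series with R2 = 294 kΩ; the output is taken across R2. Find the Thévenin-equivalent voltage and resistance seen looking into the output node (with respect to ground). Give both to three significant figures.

V_th = 6.20 V, R_th = 119 kΩ

V_th is the open-circuit tap voltage: 10.4 × 294/(199 + 294) = 6.20 V.
With the supply zeroed, R1 and R2 appear in parallel from the tap: R_th = R1‖R2 = (199 × 294)/493.0 = 119 kΩ.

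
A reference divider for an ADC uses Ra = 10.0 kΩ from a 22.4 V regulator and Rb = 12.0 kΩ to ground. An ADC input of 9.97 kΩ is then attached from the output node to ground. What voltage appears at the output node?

The load sits in parallel with Rb: Rb‖R_L = (12.0 × 9.97) / (12.0 + 9.97) = 5.446 kΩ.
V_out = 22.4 × 5.446 / (10.0 + 5.446) = 22.4 × 5.446/15.45 = 7.90 V.

V_out ≈ 7.90 V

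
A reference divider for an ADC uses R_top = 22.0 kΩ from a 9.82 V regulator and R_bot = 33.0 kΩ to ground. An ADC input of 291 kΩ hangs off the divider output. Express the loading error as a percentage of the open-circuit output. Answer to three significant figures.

4.34 %

The divider's output (Thévenin) resistance is R_top‖R_bot = 13.20 kΩ.
Fractional drop under load = R_th/(R_th + R_L) = 13.20 / (13.20 + 291) = 0.04339.
So the output falls by 4.34 %.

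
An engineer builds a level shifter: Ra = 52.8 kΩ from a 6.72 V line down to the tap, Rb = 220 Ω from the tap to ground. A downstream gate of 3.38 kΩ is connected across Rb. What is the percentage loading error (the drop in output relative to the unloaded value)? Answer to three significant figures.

The divider's output (Thévenin) resistance is Ra‖Rb = 219.1 Ω.
Fractional drop under load = R_th/(R_th + R_L) = 219.1 / (219.1 + 3380) = 0.06087.
So the output falls by 6.09 %.

6.09 %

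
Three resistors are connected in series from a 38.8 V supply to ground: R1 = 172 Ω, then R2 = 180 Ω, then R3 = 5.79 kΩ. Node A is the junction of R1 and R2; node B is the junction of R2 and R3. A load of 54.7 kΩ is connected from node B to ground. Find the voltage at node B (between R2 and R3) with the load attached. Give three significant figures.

V ≈ 36.4 V

At node B, R3 is in parallel with the load: R3‖R_L = 5236 Ω.
Below node A the resistance is R2 + (R3‖R_L) = 5416 Ω, so V_A = 38.8 × 5416/5588 = 37.61 V.
Then V_B = V_A × (R3‖R_L)/(R2 + R3‖R_L) = 37.61 × 5236/5416 = 36.4 V.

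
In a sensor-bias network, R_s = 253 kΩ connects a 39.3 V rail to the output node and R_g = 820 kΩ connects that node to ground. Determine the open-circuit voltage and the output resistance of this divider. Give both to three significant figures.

V_th = 30.0 V, R_th = 193 kΩ

V_th is the open-circuit tap voltage: 39.3 × 820/(253 + 820) = 30.0 V.
With the supply zeroed, R_s and R_g appear in parallel from the tap: R_th = R_s‖R_g = (253 × 820)/1073 = 193 kΩ.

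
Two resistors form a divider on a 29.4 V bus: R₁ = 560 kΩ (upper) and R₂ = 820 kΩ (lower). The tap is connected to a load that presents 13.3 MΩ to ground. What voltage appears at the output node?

V_out ≈ 17.0 V

The load sits in parallel with R₂: R₂‖R_L = (820 × 13300) / (820 + 13300) = 772.4 kΩ.
V_out = 29.4 × 772.4 / (560 + 772.4) = 29.4 × 772.4/1332 = 17.0 V.
(Unloaded it would have been 17.5 V.)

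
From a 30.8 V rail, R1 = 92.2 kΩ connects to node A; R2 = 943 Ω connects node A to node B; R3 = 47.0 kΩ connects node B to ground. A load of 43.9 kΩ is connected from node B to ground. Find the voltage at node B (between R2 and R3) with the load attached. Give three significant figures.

V ≈ 6.04 V

At node B, R3 is in parallel with the load: R3‖R_L = 22700 Ω.
Below node A the resistance is R2 + (R3‖R_L) = 23640 Ω, so V_A = 30.8 × 23640/115800 = 6.286 V.
Then V_B = V_A × (R3‖R_L)/(R2 + R3‖R_L) = 6.286 × 22700/23640 = 6.04 V.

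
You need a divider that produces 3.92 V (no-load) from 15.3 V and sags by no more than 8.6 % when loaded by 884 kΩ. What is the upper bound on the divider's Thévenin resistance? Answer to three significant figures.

Loading drop = R_th/(R_th + R_L) ≤ 0.0860, so R_th ≤ R_L · ε/(1−ε) = 884 kΩ × 0.0860/0.9140 = 83.2 kΩ.

R_th ≤ 83.2 kΩ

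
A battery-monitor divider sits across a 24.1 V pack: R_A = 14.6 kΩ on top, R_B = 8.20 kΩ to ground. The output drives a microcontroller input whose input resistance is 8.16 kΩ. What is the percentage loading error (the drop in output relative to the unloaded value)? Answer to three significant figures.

39.2 %

Unloaded V = 24.1 × 8.20/22.80 = 8.668 V.
Loaded: R_B‖R_L = 4.090 kΩ, giving V = 24.1 × 4.090/18.69 = 5.274 V.
Drop = (8.668 − 5.274) / 8.668 = 39.2 %.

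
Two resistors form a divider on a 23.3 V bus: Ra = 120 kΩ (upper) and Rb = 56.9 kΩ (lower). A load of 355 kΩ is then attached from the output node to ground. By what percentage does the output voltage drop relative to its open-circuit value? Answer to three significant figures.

The divider's output (Thévenin) resistance is Ra‖Rb = 38.60 kΩ.
Fractional drop under load = R_th/(R_th + R_L) = 38.60 / (38.60 + 355) = 0.09806.
So the output falls by 9.81 %.

9.81 %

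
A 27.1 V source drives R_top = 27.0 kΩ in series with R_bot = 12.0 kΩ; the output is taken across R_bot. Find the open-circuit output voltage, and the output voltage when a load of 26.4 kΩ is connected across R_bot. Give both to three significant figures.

Unloaded: 8.34 V; loaded: 6.34 V

Open-circuit: V = 27.1 × 12.0/(27.0 + 12.0) = 8.34 V.
With the load, R_bot becomes R_bot‖R_L = 8.250 kΩ, so V = 27.1 × 8.250/35.25 = 6.34 V.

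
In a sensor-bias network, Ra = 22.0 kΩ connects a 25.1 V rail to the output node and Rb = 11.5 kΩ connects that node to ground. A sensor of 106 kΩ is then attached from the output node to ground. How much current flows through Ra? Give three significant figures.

I ≈ 0.775 mA

Rb‖R_L = 10.37 kΩ, so the source sees Ra + Rb‖R_L = 32.37 kΩ.
I = 25.1 V / 32.37 kΩ = 0.775 mA.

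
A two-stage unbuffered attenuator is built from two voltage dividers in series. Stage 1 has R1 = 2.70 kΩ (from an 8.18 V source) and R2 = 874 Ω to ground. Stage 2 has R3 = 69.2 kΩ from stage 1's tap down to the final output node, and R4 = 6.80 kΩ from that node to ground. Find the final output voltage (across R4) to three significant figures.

Stage 2 presents R3+R4 = 76000 Ω as a load on stage 1's tap.
Stage 1's lower leg becomes R2‖(R3+R4) = 864.1 Ω, so V_mid = 8.18 × 864.1/3564 = 1.983 V.
Stage 2 is itself unloaded: V_out = V_mid × R4/(R3+R4) = 1.983 × 6800/76000 = 0.177 V.

V_out ≈ 0.177 V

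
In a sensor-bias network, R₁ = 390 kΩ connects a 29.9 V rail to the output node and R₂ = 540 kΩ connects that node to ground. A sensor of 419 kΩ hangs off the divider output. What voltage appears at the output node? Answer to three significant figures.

The load sits in parallel with R₂: R₂‖R_L = (540 × 419) / (540 + 419) = 235.9 kΩ.
V_out = 29.9 × 235.9 / (390 + 235.9) = 29.9 × 235.9/625.9 = 11.3 V.
(Unloaded it would have been 17.4 V.)

V_out ≈ 11.3 V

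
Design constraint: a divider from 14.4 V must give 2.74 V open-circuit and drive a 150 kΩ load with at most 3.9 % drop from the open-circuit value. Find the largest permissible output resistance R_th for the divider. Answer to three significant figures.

R_th ≤ 6.09 kΩ

Loading drop = R_th/(R_th + R_L) ≤ 0.0390, so R_th ≤ R_L · ε/(1−ε) = 150 kΩ × 0.0390/0.9610 = 6.09 kΩ.
(Any R1, R2 with R2/(R1+R2) = 0.190 and R1‖R2 ≤ 6.09 kΩ will meet the spec.)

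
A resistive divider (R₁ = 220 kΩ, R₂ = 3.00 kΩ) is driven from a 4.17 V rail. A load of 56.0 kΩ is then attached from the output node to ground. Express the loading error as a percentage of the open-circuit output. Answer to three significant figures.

5.02 %

The divider's output (Thévenin) resistance is R₁‖R₂ = 2.960 kΩ.
Fractional drop under load = R_th/(R_th + R_L) = 2.960 / (2.960 + 56.0) = 0.05020.
So the output falls by 5.02 %.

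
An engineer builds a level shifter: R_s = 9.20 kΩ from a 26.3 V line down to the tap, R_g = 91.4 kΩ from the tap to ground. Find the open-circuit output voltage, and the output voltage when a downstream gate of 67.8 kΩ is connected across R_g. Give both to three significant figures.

Open-circuit: V = 26.3 × 91.4/(9.20 + 91.4) = 23.9 V.
With the load, R_g becomes R_g‖R_L = 38.93 kΩ, so V = 26.3 × 38.93/48.13 = 21.3 V.

Unloaded: 23.9 V; loaded: 21.3 V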